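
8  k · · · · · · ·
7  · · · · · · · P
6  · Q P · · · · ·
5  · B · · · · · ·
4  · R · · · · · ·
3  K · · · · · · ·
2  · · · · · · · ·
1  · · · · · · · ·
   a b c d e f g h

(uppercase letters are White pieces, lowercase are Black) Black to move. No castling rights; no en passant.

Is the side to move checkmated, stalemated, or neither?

Black to move; black king on a8.
In check: no.
King squares — a7: attacked by Qb6; b7: attacked by Qb6; b8: attacked by Qb6.
Legal moves for Black: none.
Not in check and no legal moves → stalemate.

stalemate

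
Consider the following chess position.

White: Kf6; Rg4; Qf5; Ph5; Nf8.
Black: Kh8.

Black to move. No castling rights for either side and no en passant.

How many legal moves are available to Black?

0

Black to move; king on h8.
In check: no.
Legal moves: none.
Count: 0.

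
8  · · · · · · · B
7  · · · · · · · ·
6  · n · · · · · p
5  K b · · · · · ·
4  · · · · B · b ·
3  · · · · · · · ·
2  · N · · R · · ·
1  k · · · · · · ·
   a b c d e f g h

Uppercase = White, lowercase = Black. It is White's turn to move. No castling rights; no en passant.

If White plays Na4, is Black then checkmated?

After Na4: black king on a1; in check: yes, from the white bishop on h8.
King squares — b1: attacked by Be4; a2: attacked by Re2; b2: attacked by Re2.
Black has no legal moves → checkmate.

yes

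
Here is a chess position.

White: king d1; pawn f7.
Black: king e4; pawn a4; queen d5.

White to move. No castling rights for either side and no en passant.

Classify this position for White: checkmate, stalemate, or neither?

White to move; white king on d1.
In check: yes, from the black queen on d5.
Legal moves for White: Ke2, Kc2, Ke1, Kc1.
White is in check but has 4 legal moves → neither.

neither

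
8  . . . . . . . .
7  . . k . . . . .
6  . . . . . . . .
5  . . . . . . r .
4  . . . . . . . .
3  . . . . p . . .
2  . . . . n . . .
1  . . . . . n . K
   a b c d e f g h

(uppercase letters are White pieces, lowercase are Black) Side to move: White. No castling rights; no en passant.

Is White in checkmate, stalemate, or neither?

White to move; white king on h1.
In check: no.
King squares — g1: attacked by Ne2; g2: attacked by Rg5; h2: attacked by Nf1.
Legal moves for White: none.
Not in check and no legal moves → stalemate.

stalemate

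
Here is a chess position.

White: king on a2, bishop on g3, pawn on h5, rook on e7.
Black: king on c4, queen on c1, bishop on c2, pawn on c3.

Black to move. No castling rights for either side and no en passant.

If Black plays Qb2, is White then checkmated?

yes

After Qb2: white king on a2; in check: yes, from the black queen on b2.
King squares — a1: attacked by Qb2; b1: attacked by Qb2; b2: attacked by Pc3; a3: attacked by Qb2; b3: attacked by Qb2.
White has no legal moves → checkmate.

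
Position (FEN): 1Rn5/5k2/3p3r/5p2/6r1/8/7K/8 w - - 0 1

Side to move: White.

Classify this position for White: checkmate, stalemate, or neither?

checkmate

White to move; white king on h2.
In check: yes, from the black rook on h6.
King squares — g1: attacked by Rg4; h1: attacked by Rh6; g2: attacked by Rg4; g3: attacked by Rg4; h3: attacked by Rh6.
Legal moves for White: none.
In check with no legal moves → checkmate.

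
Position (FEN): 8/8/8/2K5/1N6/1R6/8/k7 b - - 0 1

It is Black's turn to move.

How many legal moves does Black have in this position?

0

Black to move; king on a1.
In check: no.
Legal moves: none.
Count: 0.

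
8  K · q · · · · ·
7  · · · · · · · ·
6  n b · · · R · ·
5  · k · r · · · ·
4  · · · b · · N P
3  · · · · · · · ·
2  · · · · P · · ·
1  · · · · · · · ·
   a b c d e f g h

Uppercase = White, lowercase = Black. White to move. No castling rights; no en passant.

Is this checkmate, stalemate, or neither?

White to move; white king on a8.
In check: yes, from the black queen on c8.
King squares — a7: attacked by Bb6; b7: attacked by Qc8; b8: attacked by Na6.
Legal moves for White: none.
In check with no legal moves → checkmate.

checkmate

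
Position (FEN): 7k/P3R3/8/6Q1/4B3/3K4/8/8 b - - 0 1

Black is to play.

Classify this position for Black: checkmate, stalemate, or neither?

stalemate

Black to move; black king on h8.
In check: no.
King squares — g7: attacked by Qg5; h7: attacked by Be4; g8: attacked by Qg5.
Legal moves for Black: none.
Not in check and no legal moves → stalemate.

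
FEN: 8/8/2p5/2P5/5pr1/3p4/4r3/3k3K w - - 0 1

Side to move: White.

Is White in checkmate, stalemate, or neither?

stalemate

White to move; white king on h1.
In check: no.
King squares — g1: attacked by Rg4; g2: attacked by Re2; h2: attacked by Re2.
Legal moves for White: none.
Not in check and no legal moves → stalemate.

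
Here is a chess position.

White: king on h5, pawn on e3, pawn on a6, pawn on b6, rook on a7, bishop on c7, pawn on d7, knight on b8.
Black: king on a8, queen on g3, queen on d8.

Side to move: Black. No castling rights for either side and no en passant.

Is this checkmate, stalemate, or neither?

Black to move; black king on a8.
In check: yes, from the white rook on a7.
King squares — a7: attacked by Pb6; b7: attacked by Pa6; b8: attacked by Bc7.
Legal moves for Black: none.
In check with no legal moves → checkmate.

checkmate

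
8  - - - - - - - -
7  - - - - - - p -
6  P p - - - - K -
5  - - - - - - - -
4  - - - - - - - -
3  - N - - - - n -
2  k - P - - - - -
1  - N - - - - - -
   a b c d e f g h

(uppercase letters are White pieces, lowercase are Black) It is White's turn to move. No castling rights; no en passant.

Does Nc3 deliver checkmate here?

After Nc3: black king on a2; in check: yes, from the white knight on c3.
Black has 2 legal replies: Ka3, Kb2.
In check but a legal move exists → not checkmate.

no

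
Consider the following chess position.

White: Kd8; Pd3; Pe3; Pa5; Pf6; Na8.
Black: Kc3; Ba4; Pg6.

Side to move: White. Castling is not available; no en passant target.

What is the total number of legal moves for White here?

9

White to move; king on d8.
In check: no.
Legal moves: Kc8, Ke7, Kc7, Nc7, Nb6, f7, a6, e4, d4.
Count: 9.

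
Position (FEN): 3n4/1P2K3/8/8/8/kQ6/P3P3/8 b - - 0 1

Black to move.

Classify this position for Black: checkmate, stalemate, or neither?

checkmate

Black to move; black king on a3.
In check: yes, from the white queen on b3.
King squares — a2: attacked by Qb3; b2: attacked by Qb3; b3: attacked by Pa2; a4: attacked by Qb3; b4: attacked by Qb3.
Legal moves for Black: none.
In check with no legal moves → checkmate.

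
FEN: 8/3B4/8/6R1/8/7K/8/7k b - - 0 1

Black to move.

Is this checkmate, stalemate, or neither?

stalemate

Black to move; black king on h1.
In check: no.
King squares — g1: attacked by Rg5; g2: attacked by Kh3; h2: attacked by Kh3.
Legal moves for Black: none.
Not in check and no legal moves → stalemate.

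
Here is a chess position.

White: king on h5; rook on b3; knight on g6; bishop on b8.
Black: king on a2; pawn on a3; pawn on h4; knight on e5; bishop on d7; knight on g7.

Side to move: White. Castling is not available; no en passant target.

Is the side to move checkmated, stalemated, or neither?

neither

White to move; white king on h5.
In check: yes, from the black knight on g7.
Legal moves for White: Kh6, Kg5, Kxh4.
White is in check but has 3 legal moves → neither.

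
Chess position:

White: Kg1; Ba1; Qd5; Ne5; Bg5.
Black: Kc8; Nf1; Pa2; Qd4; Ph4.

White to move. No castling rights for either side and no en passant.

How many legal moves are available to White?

6

White to move; king on g1.
In check: yes, from the black queen on d4.
Legal moves: Kg2, Kh1, Kxf1, Be3, Qxd4, Bxd4.
Count: 6.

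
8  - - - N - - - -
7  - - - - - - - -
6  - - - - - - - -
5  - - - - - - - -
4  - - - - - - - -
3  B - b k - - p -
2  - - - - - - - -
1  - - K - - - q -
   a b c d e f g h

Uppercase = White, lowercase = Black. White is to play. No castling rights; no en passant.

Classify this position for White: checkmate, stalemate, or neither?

White to move; white king on c1.
In check: yes, from the black queen on g1.
King squares — b1: attacked by Qg1; d1: attacked by Qg1; b2: attacked by Bc3; c2: attacked by Kd3; d2: attacked by Bc3.
Legal moves for White: none.
In check with no legal moves → checkmate.

checkmate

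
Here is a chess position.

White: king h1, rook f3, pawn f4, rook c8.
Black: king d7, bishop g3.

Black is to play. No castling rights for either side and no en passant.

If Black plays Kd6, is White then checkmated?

After Kd6: white king on h1; in check: no.
White is not in check, so this cannot be checkmate.

no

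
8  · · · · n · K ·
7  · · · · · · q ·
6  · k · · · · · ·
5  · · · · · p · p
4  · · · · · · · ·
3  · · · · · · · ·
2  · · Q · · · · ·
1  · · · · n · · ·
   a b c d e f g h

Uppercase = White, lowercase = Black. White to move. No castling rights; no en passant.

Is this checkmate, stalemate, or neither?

White to move; white king on g8.
In check: yes, from the black queen on g7.
King squares — f7: attacked by Qg7; g7: attacked by Ne8; h7: attacked by Qg7; f8: attacked by Qg7; h8: attacked by Qg7.
Legal moves for White: none.
In check with no legal moves → checkmate.

checkmate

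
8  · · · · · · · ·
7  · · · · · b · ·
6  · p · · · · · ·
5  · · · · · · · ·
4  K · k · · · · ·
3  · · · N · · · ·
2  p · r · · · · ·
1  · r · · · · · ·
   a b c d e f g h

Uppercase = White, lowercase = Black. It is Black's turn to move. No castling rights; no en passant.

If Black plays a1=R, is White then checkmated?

After a1=R: white king on a4; in check: yes, from the black rook on a1.
King squares — a3: attacked by Ra1; b3: attacked by Rb1; b4: attacked by Rb1; a5: attacked by Ra1; b5: attacked by Rb1.
White has no legal moves → checkmate.

yes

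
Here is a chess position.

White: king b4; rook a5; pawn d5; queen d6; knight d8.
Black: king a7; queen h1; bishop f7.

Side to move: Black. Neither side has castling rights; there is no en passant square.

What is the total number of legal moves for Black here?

Black to move; king on a7.
In check: yes, from the white rook on a5.
Legal moves: none.
Count: 0.

0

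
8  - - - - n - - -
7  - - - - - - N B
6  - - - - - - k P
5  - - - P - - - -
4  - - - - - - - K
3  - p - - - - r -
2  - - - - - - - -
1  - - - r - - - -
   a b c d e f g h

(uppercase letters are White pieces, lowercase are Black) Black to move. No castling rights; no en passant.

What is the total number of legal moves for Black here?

Black to move; king on g6.
In check: yes, from the white bishop on h7.
Legal moves: Kxh7, Kf7, Kxh6, Kf6.
Count: 4.

4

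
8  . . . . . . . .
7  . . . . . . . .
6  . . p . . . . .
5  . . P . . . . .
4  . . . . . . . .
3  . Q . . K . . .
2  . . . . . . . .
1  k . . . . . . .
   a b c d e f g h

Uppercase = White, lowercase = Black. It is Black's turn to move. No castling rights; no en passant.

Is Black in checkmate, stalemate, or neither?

stalemate

Black to move; black king on a1.
In check: no.
King squares — b1: attacked by Qb3; a2: attacked by Qb3; b2: attacked by Qb3.
Legal moves for Black: none.
Not in check and no legal moves → stalemate.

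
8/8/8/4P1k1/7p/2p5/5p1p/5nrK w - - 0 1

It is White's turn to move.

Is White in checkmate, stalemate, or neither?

White to move; white king on h1.
In check: yes, from the black rook on g1.
King squares — g1: attacked by Pf2; g2: attacked by Rg1; h2: attacked by Nf1.
Legal moves for White: none.
In check with no legal moves → checkmate.

checkmate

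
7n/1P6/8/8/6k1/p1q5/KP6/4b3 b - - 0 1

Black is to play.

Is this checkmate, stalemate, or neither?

Black to move; black king on g4.
In check: no.
Legal moves for Black include: Nf7, Ng6, Kh5, Kg5, Kf5, Kh4, Kf4, Kh3, Kg3, Kf3, Qc8, Qg7, Qc7, Qf6, Qc6, Qe5, Qc5, Qa5, ... (list truncated; more exist).
Black has legal moves and is not in check → neither.

neither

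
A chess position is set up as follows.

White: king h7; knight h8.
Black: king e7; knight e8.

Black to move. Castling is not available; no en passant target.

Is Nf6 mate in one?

no

After Nf6: white king on h7; in check: yes, from the black knight on f6.
White has 3 legal replies: Kg7, Kh6, Kg6.
In check but a legal move exists → not checkmate.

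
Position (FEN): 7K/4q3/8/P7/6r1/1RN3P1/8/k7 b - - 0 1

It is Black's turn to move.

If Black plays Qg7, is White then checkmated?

yes

After Qg7: white king on h8; in check: yes, from the black queen on g7.
King squares — g7: attacked by Rg4; h7: attacked by Qg7; g8: attacked by Qg7.
White has no legal moves → checkmate.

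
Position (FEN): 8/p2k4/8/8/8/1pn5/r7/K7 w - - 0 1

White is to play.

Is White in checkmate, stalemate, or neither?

checkmate

White to move; white king on a1.
In check: yes, from the black rook on a2.
King squares — b1: attacked by Nc3; a2: attacked by Pb3; b2: attacked by Ra2.
Legal moves for White: none.
In check with no legal moves → checkmate.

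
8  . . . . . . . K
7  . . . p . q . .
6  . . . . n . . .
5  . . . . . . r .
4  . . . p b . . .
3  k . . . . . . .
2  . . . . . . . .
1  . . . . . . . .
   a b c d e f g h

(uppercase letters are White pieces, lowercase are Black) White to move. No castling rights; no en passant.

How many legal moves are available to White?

White to move; king on h8.
In check: no.
Legal moves: none.
Count: 0.

0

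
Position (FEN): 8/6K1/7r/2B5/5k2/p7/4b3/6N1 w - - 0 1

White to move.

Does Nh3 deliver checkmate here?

no

After Nh3: black king on f4; in check: yes, from the white knight on h3.
Black has 7 legal replies: Kf5, Ke5, Kg4, Ke4, Kg3, Kf3, Rxh3.
In check but a legal move exists → not checkmate.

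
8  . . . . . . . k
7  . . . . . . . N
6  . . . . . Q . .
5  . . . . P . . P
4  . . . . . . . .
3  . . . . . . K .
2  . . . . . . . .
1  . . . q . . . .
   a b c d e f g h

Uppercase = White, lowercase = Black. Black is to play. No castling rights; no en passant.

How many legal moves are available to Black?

Black to move; king on h8.
In check: yes, from the white queen on f6.
Legal moves: Kg8, Kxh7.
Count: 2.

2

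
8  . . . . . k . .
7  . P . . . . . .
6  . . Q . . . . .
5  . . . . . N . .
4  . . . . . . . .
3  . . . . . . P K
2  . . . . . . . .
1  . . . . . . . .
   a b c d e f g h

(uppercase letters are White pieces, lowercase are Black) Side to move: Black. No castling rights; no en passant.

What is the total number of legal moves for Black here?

2

Black to move; king on f8.
In check: no.
Legal moves: Kg8, Kf7.
Count: 2.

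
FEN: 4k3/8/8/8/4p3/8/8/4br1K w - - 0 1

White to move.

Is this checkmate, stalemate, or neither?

neither

White to move; white king on h1.
In check: yes, from the black rook on f1.
Legal moves for White: Kh2, Kg2.
White is in check but has 2 legal moves → neither.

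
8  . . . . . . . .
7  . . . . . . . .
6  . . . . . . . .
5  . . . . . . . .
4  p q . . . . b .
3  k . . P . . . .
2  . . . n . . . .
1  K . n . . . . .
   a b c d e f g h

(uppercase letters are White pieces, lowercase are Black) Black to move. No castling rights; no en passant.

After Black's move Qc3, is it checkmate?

yes

After Qc3: white king on a1; in check: yes, from the black queen on c3.
King squares — b1: attacked by Nd2; a2: attacked by Nc1; b2: attacked by Ka3.
White has no legal moves → checkmate.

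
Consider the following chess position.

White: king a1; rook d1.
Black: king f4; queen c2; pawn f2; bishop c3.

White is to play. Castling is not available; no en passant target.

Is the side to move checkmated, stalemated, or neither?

checkmate

White to move; white king on a1.
In check: yes, from the black bishop on c3.
King squares — b1: attacked by Qc2; a2: attacked by Qc2; b2: attacked by Qc2.
Legal moves for White: none.
In check with no legal moves → checkmate.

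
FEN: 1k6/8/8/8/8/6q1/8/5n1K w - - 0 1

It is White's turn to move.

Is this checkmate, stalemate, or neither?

White to move; white king on h1.
In check: no.
King squares — g1: attacked by Qg3; g2: attacked by Qg3; h2: attacked by Nf1.
Legal moves for White: none.
Not in check and no legal moves → stalemate.

stalemate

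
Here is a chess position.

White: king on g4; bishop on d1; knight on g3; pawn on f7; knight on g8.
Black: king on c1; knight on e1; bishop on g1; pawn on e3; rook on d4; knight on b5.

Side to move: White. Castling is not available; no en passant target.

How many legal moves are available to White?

5

White to move; king on g4.
In check: yes, from the black rook on d4.
Legal moves: Kh5, Kg5, Kf5, Kh3, Ne4.
Count: 5.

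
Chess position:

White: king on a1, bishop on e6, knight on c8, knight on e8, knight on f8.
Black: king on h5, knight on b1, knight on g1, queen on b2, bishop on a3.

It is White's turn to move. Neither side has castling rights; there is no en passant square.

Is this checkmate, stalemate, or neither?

White to move; white king on a1.
In check: yes, from the black queen on b2.
King squares — b1: attacked by Qb2; a2: attacked by Qb2; b2: attacked by Ba3.
Legal moves for White: none.
In check with no legal moves → checkmate.

checkmate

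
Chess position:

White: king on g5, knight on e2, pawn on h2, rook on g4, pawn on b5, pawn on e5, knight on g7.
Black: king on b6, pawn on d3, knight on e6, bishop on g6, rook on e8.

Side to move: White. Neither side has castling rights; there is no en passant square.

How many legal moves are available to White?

5

White to move; king on g5.
In check: yes, from the black knight on e6.
Legal moves: Kh6, Kxg6, Kf6, Kh4, Nxe6.
Count: 5.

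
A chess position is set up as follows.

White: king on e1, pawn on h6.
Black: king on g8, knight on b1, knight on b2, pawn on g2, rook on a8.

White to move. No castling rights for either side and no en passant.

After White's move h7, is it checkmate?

After h7: black king on g8; in check: yes, from the white pawn on h7.
Black has 5 legal replies: Kh8, Kf8, Kxh7, Kg7, Kf7.
In check but a legal move exists → not checkmate.

no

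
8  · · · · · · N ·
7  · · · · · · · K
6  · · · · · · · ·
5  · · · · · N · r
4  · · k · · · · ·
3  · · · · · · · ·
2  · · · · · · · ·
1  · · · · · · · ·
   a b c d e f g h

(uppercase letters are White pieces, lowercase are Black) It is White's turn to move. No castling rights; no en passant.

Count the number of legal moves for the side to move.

White to move; king on h7.
In check: yes, from the black rook on h5.
Legal moves: Kg7, Kg6, Ngh6, Nfh6.
Count: 4.

4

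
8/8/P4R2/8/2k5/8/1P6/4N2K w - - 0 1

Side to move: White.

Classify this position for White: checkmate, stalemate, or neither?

White to move; white king on h1.
In check: no.
Legal moves for White include: Rf8, Rf7, Rh6, Rg6, Re6, Rd6, Rc6+, Rb6, Rf5, Rf4+, Rf3, Rf2, Rf1, Kh2, Kg2, Kg1, Nf3, Nd3, ... (list truncated; more exist).
White has legal moves and is not in check → neither.

neither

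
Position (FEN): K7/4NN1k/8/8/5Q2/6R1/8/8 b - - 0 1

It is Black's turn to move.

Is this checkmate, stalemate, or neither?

Black to move; black king on h7.
In check: no.
King squares — g6: attacked by Rg3; h6: attacked by Qf4; g7: attacked by Rg3; g8: attacked by Rg3; h8: attacked by Nf7.
Legal moves for Black: none.
Not in check and no legal moves → stalemate.

stalemate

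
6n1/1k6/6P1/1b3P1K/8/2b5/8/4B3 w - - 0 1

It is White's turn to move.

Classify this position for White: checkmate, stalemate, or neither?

White to move; white king on h5.
In check: no.
Legal moves for White: Kg5, Kh4, Kg4, Bh4, Bg3, Bxc3, Bf2, Bd2, g7, f6.
White has 10 legal moves and is not in check → neither.

neither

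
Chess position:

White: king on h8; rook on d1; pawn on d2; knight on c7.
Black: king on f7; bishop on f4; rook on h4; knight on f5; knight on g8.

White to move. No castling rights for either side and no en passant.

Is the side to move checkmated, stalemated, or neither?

White to move; white king on h8.
In check: yes, from the black rook on h4.
King squares — g7: attacked by Nf5; h7: attacked by Rh4; g8: attacked by Kf7.
Legal moves for White: none.
In check with no legal moves → checkmate.

checkmate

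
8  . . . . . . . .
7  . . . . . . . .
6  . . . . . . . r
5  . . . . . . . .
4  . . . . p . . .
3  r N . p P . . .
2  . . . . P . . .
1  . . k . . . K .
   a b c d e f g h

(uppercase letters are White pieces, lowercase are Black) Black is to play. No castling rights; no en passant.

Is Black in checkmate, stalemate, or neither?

Black to move; black king on c1.
In check: yes, from the white knight on b3.
King squares — b1: available; d1: available; b2: available; c2: available; d2: attacked by Nb3.
Legal moves for Black: Kc2, Kb2, Kd1, Kb1, Rxb3.
Black is in check but has 5 legal moves → neither.

neither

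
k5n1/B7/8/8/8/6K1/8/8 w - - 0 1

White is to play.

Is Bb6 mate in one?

After Bb6: black king on a8; in check: no.
Black is not in check, so this cannot be checkmate.

no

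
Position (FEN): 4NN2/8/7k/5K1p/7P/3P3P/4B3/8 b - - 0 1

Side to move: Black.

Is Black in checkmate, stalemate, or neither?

Black to move; black king on h6.
In check: no.
King squares — g5: attacked by Ph4; h5: own pawn; g6: attacked by Kf5; g7: attacked by Ne8; h7: attacked by Nf8.
Legal moves for Black: none.
Not in check and no legal moves → stalemate.

stalemate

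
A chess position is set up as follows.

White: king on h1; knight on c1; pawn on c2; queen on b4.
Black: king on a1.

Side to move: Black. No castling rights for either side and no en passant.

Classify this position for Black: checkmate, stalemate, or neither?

stalemate

Black to move; black king on a1.
In check: no.
King squares — b1: attacked by Qb4; a2: attacked by Nc1; b2: attacked by Qb4.
Legal moves for Black: none.
Not in check and no legal moves → stalemate.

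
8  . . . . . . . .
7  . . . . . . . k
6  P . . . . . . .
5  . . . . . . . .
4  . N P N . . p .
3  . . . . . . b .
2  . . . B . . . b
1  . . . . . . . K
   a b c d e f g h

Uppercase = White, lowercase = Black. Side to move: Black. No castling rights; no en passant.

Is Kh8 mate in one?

no

After Kh8: white king on h1; in check: no.
White is not in check, so this cannot be checkmate.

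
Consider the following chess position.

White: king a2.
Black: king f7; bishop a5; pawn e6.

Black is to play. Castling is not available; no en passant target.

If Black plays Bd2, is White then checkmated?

no

After Bd2: white king on a2; in check: no.
White is not in check, so this cannot be checkmate.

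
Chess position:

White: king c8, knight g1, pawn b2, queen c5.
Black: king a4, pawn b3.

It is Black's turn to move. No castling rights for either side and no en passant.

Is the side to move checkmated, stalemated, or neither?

Black to move; black king on a4.
In check: no.
King squares — a3: attacked by Pb2; b3: own pawn; b4: attacked by Qc5; a5: attacked by Qc5; b5: attacked by Qc5.
Legal moves for Black: none.
Not in check and no legal moves → stalemate.

stalemate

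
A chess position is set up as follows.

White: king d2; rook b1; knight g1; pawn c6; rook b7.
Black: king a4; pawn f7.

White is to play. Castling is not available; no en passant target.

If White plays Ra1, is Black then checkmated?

yes

After Ra1: black king on a4; in check: yes, from the white rook on a1.
King squares — a3: attacked by Ra1; b3: attacked by Rb7; b4: attacked by Rb7; a5: attacked by Ra1; b5: attacked by Rb7.
Black has no legal moves → checkmate.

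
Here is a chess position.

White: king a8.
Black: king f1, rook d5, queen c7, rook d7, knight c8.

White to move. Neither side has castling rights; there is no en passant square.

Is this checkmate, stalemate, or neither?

stalemate

White to move; white king on a8.
In check: no.
King squares — a7: attacked by Qc7; b7: attacked by Qc7; b8: attacked by Qc7.
Legal moves for White: none.
Not in check and no legal moves → stalemate.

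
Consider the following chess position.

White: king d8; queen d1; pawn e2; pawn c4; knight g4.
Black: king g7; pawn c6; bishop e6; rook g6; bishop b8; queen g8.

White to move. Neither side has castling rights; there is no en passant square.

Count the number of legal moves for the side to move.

White to move; king on d8.
In check: yes, from the black queen on g8.
Legal moves: Ke7.
Count: 1.

1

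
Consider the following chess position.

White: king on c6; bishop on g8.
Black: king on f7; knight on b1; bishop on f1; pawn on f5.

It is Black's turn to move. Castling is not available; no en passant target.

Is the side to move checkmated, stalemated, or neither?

Black to move; black king on f7.
In check: yes, from the white bishop on g8.
Legal moves for Black: Kxg8, Kf8, Ke8, Kg7, Ke7, Kg6, Kf6.
Black is in check but has 7 legal moves → neither.

neither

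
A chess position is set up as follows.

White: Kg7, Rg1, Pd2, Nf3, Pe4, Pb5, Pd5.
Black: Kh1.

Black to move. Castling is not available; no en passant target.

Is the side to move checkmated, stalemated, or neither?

Black to move; black king on h1.
In check: yes, from the white rook on g1.
King squares — g1: attacked by Nf3; g2: attacked by Rg1; h2: attacked by Nf3.
Legal moves for Black: none.
In check with no legal moves → checkmate.

checkmate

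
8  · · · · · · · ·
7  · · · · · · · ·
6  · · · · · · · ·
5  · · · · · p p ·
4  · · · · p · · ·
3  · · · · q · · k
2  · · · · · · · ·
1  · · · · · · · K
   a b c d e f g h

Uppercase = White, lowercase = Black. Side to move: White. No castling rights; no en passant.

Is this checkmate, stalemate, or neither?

stalemate

White to move; white king on h1.
In check: no.
King squares — g1: attacked by Qe3; g2: attacked by Kh3; h2: attacked by Kh3.
Legal moves for White: none.
Not in check and no legal moves → stalemate.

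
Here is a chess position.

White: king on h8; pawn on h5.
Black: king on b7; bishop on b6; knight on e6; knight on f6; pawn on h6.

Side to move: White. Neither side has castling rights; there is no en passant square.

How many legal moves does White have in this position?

0

White to move; king on h8.
In check: no.
Legal moves: none.
Count: 0.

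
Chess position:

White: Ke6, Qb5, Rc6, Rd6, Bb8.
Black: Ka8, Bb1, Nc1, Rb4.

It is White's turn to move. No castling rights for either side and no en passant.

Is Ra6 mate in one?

yes

After Ra6: black king on a8; in check: yes, from the white rook on a6.
King squares — a7: attacked by Ra6; b7: attacked by Qb5; b8: attacked by Qb5.
Black has no legal moves → checkmate.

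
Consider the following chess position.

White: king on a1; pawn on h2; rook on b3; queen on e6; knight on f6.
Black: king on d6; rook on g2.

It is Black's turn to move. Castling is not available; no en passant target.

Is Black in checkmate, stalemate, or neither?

neither

Black to move; black king on d6.
In check: yes, from the white queen on e6.
King squares — c5: available; d5: attacked by Qe6; e5: attacked by Qe6; c6: attacked by Qe6; e6: available; c7: available; d7: attacked by Qe6; e7: attacked by Qe6.
Legal moves for Black: Kc7, Kxe6, Kc5.
Black is in check but has 3 legal moves → neither.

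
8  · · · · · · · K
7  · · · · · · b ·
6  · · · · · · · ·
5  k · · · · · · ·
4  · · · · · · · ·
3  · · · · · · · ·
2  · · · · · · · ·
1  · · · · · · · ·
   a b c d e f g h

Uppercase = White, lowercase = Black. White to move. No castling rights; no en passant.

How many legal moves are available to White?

White to move; king on h8.
In check: yes, from the black bishop on g7.
Legal moves: Kg8, Kh7, Kxg7.
Count: 3.

3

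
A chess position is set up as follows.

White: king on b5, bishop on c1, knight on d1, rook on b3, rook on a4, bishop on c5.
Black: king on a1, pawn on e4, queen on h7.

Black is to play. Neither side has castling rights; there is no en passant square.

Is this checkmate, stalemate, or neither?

Black to move; black king on a1.
In check: yes, from the white rook on a4.
King squares — b1: attacked by Rb3; a2: attacked by Ra4; b2: attacked by Bc1.
Legal moves for Black: none.
In check with no legal moves → checkmate.

checkmate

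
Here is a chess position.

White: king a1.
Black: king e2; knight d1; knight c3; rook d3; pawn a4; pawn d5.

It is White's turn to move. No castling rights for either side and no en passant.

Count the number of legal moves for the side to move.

0

White to move; king on a1.
In check: no.
Legal moves: none.
Count: 0.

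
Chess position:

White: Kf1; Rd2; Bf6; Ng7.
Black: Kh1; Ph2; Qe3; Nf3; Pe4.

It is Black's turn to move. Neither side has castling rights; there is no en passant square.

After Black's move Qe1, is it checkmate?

After Qe1: white king on f1; in check: yes, from the black queen on e1.
King squares — e1: attacked by Nf3; g1: attacked by Qe1; e2: attacked by Qe1; f2: attacked by Qe1; g2: attacked by Kh1.
White has no legal moves → checkmate.

yes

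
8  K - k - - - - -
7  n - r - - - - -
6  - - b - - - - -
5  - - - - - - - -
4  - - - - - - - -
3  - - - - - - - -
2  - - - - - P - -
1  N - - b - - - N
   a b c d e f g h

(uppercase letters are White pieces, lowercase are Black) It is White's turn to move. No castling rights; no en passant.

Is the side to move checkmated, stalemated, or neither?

checkmate

White to move; white king on a8.
In check: yes, from the black bishop on c6.
King squares — a7: attacked by Rc7; b7: attacked by Bc6; b8: attacked by Kc8.
Legal moves for White: none.
In check with no legal moves → checkmate.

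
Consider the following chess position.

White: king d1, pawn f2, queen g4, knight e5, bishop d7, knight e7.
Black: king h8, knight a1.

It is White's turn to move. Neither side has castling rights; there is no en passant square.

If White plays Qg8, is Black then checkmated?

After Qg8: black king on h8; in check: yes, from the white queen on g8.
King squares — g7: attacked by Qg8; h7: attacked by Qg8; g8: attacked by Ne7.
Black has no legal moves → checkmate.

yes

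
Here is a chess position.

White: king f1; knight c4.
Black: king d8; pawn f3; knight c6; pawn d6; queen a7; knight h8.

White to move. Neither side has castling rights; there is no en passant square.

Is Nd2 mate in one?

After Nd2: black king on d8; in check: no.
Black is not in check, so this cannot be checkmate.

no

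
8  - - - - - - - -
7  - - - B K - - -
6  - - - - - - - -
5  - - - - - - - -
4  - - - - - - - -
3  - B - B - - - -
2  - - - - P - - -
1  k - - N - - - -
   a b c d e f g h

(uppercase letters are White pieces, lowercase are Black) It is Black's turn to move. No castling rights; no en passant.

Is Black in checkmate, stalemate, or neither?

stalemate

Black to move; black king on a1.
In check: no.
King squares — b1: attacked by Bd3; a2: attacked by Bb3; b2: attacked by Nd1.
Legal moves for Black: none.
Not in check and no legal moves → stalemate.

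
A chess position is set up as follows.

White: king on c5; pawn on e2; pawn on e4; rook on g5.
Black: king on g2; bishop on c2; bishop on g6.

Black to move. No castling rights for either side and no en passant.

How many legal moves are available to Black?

5

Black to move; king on g2.
In check: yes, from the white rook on g5.
Legal moves: Kh3, Kh2, Kf2, Kh1, Kf1.
Count: 5.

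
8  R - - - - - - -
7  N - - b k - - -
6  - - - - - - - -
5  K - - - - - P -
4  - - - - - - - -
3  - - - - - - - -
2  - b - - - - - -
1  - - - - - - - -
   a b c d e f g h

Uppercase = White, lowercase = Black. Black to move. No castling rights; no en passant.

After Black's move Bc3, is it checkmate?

no

After Bc3: white king on a5; in check: yes, from the black bishop on c3.
White has 2 legal replies: Kb6, Ka6.
In check but a legal move exists → not checkmate.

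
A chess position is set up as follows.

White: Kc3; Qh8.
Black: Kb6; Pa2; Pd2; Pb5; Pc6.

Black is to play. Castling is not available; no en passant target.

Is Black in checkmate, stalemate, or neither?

Black to move; black king on b6.
In check: no.
Legal moves for Black: Kc7, Kb7, Ka7, Ka6, Kc5, Ka5, c5, b4+, d1=Q, d1=R, d1=B, d1=N+, a1=Q+, a1=R, a1=B+, a1=N.
Black has 16 legal moves and is not in check → neither.

neither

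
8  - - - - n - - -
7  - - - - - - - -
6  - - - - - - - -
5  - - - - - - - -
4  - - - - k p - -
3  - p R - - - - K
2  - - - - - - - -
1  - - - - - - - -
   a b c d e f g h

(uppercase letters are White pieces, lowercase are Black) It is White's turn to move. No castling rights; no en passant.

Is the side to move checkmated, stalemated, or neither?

White to move; white king on h3.
In check: no.
Legal moves for White: Kh4, Kg4, Kh2, Kg2, Rc8, Rc7, Rc6, Rc5, Rc4+, Rg3, Rf3, Re3+, Rd3, Rxb3, Rc2, Rc1.
White has 16 legal moves and is not in check → neither.

neither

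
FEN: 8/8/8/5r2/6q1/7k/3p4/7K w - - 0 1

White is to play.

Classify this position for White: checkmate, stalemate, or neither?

White to move; white king on h1.
In check: no.
King squares — g1: attacked by Qg4; g2: attacked by Kh3; h2: attacked by Kh3.
Legal moves for White: none.
Not in check and no legal moves → stalemate.

stalemate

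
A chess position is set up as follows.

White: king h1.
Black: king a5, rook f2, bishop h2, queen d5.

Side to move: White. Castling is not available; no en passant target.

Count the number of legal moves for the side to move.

0

White to move; king on h1.
In check: yes, from the black queen on d5.
Legal moves: none.
Count: 0.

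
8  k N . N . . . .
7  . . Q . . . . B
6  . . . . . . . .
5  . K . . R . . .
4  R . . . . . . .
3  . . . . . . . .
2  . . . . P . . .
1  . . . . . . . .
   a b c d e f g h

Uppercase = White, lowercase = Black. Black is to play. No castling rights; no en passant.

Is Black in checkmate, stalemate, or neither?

checkmate

Black to move; black king on a8.
In check: yes, from the white rook on a4.
King squares — a7: attacked by Ra4; b7: attacked by Qc7; b8: attacked by Qc7.
Legal moves for Black: none.
In check with no legal moves → checkmate.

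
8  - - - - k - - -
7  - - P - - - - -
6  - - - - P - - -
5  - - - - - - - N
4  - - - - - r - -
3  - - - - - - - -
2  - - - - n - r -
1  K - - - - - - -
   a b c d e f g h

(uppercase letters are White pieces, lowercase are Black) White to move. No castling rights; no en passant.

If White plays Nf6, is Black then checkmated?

no

After Nf6: black king on e8; in check: yes, from the white knight on f6.
Black has 3 legal replies: Kf8, Ke7, Rxf6.
In check but a legal move exists → not checkmate.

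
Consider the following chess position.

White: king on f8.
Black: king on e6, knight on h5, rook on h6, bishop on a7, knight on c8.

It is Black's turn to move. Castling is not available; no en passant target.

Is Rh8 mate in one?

After Rh8: white king on f8; in check: yes, from the black rook on h8.
King squares — e7: attacked by Ke6; f7: attacked by Ke6; g7: attacked by Nh5; e8: attacked by Rh8; g8: attacked by Rh8.
White has no legal moves → checkmate.

yes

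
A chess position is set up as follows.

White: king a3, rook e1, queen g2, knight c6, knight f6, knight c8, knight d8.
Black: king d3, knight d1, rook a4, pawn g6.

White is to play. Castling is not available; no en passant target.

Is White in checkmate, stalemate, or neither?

White to move; white king on a3.
In check: yes, from the black rook on a4.
Legal moves for White: Kxa4, Kb3.
White is in check but has 2 legal moves → neither.

neither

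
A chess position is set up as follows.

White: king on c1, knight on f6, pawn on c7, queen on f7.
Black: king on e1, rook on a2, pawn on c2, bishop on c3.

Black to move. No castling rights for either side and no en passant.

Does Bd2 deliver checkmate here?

yes

After Bd2: white king on c1; in check: yes, from the black bishop on d2.
King squares — b1: attacked by Pc2; d1: attacked by Ke1; b2: attacked by Ra2; c2: attacked by Ra2; d2: attacked by Ke1.
White has no legal moves → checkmate.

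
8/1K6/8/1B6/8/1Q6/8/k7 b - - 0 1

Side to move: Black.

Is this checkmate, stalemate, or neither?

stalemate

Black to move; black king on a1.
In check: no.
King squares — b1: attacked by Qb3; a2: attacked by Qb3; b2: attacked by Qb3.
Legal moves for Black: none.
Not in check and no legal moves → stalemate.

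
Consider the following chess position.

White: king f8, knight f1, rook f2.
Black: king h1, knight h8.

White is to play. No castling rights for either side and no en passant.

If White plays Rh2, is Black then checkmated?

no

After Rh2: black king on h1; in check: yes, from the white rook on h2.
Black has 1 legal reply: Kg1.
In check but a legal move exists → not checkmate.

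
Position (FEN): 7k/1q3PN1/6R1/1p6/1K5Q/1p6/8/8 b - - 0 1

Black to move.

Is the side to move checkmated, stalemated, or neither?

checkmate

Black to move; black king on h8.
In check: yes, from the white queen on h4.
King squares — g7: attacked by Rg6; h7: attacked by Qh4; g8: attacked by Pf7.
Legal moves for Black: none.
In check with no legal moves → checkmate.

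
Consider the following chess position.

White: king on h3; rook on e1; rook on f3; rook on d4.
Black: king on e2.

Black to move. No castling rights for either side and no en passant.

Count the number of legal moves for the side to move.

2

Black to move; king on e2.
In check: yes, from the white rook on e1.
Legal moves: Kxf3, Kxe1.
Count: 2.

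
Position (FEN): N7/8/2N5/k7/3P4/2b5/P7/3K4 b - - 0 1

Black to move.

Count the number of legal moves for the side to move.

Black to move; king on a5.
In check: yes, from the white knight on c6.
Legal moves: Ka6, Kb5, Ka4.
Count: 3.

3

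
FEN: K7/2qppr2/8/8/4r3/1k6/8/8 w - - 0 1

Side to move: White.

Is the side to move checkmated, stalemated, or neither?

stalemate

White to move; white king on a8.
In check: no.
King squares — a7: attacked by Qc7; b7: attacked by Qc7; b8: attacked by Qc7.
Legal moves for White: none.
Not in check and no legal moves → stalemate.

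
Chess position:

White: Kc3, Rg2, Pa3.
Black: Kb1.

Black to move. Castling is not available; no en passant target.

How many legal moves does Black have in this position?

Black to move; king on b1.
In check: no.
Legal moves: Kc1, Ka1.
Count: 2.

2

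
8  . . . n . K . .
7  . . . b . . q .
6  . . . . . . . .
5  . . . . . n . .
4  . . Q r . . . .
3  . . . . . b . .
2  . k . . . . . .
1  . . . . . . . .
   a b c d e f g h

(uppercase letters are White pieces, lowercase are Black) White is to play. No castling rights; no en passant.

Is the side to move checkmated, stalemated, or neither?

checkmate

White to move; white king on f8.
In check: yes, from the black queen on g7.
King squares — e7: attacked by Nf5; f7: attacked by Qg7; g7: attacked by Nf5; e8: attacked by Bd7; g8: attacked by Qg7.
Legal moves for White: none.
In check with no legal moves → checkmate.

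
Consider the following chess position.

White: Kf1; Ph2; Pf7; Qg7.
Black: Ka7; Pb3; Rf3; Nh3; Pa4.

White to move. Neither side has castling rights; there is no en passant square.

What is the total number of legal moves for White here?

3

White to move; king on f1.
In check: yes, from the black rook on f3.
Legal moves: Kg2, Ke2, Ke1.
Count: 3.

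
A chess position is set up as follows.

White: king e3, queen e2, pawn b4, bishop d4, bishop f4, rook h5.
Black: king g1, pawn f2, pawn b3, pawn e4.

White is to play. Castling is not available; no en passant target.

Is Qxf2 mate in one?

yes

After Qxf2: black king on g1; in check: yes, from the white queen on f2.
King squares — f1: attacked by Qf2; h1: attacked by Rh5; f2: attacked by Ke3; g2: attacked by Qf2; h2: attacked by Qf2.
Black has no legal moves → checkmate.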